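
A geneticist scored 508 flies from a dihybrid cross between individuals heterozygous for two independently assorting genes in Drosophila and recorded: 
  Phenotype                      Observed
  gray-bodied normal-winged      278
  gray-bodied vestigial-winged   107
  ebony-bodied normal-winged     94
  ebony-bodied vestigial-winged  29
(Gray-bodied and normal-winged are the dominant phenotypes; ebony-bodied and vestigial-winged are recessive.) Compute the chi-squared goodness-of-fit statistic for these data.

A dihybrid F₂ with independent assortment and complete dominance at both loci gives a 9:3:3:1 phenotypic ratio.
Under the 9:3:3:1 hypothesis (Σ ratio = 16, N = 508):
  gray-bodied normal-winged: 508 × 9/16 = 285.75
  gray-bodied vestigial-winged: 508 × 3/16 = 95.25
  ebony-bodied normal-winged: 508 × 3/16 = 95.25
  ebony-bodied vestigial-winged: 508 × 1/16 = 31.75
χ² = Σ (O − E)² / E
  gray-bodied normal-winged: (278 − 285.75)² / 285.75 = 0.2102
  gray-bodied vestigial-winged: (107 − 95.25)² / 95.25 = 1.4495
  ebony-bodied normal-winged: (94 − 95.25)² / 95.25 = 0.0164
  ebony-bodied vestigial-winged: (29 − 31.75)² / 31.75 = 0.2382
χ² = 0.2102 + 1.4495 + 0.0164 + 0.2382 = 1.9143 ≈ 1.914

1.914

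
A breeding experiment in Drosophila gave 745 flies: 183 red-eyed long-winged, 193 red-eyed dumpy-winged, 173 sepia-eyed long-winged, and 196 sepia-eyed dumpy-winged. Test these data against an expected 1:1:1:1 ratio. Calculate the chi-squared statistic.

The 1:1:1:1 ratio has 4 parts, so with N = 745 the expected counts are:
  red-eyed long-winged: 745 × 1/4 = 186.25
  red-eyed dumpy-winged: 745 × 1/4 = 186.25
  sepia-eyed long-winged: 745 × 1/4 = 186.25
  sepia-eyed dumpy-winged: 745 × 1/4 = 186.25
χ² = Σ (O − E)² / E
  red-eyed long-winged: (183 − 186.25)² / 186.25 = 0.0567
  red-eyed dumpy-winged: (193 − 186.25)² / 186.25 = 0.2446
  sepia-eyed long-winged: (173 − 186.25)² / 186.25 = 0.9426
  sepia-eyed dumpy-winged: (196 − 186.25)² / 186.25 = 0.5104
χ² = 0.0567 + 0.2446 + 0.9426 + 0.5104 = 1.7543 ≈ 1.754

1.754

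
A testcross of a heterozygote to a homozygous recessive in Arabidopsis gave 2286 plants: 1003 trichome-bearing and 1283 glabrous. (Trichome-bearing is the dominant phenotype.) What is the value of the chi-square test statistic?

34.296

A testcross of a heterozygote (Aa × aa) gives a 1:1 phenotypic ratio.
Expected counts for N = 2286 under a 1:1 ratio (total parts = 2):
  trichome-bearing: 2286 × 1/2 = 1143
  glabrous: 2286 × 1/2 = 1143
χ² = Σ (O − E)² / E
  trichome-bearing: (1003 − 1143)² / 1143 = 17.1479
  glabrous: (1283 − 1143)² / 1143 = 17.1479
χ² = 17.1479 + 17.1479 = 34.2958 ≈ 34.296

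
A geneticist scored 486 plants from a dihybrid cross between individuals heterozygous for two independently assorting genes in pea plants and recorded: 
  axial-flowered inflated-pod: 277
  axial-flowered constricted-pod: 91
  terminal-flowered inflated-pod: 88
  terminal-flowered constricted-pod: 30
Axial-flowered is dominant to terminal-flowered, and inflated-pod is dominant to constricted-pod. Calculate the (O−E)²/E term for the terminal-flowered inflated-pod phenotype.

A dihybrid F₂ with independent assortment and complete dominance at both loci gives a 9:3:3:1 phenotypic ratio.
The 9:3:3:1 ratio has 16 parts, so with N = 486 the expected counts are:
  axial-flowered inflated-pod: 486 × 9/16 = 273.375
  axial-flowered constricted-pod: 486 × 3/16 = 91.125
  terminal-flowered inflated-pod: 486 × 3/16 = 91.125
  terminal-flowered constricted-pod: 486 × 1/16 = 30.375
Contribution of terminal-flowered inflated-pod: (88 − 91.125)² / 91.125 = 0.1072

0.107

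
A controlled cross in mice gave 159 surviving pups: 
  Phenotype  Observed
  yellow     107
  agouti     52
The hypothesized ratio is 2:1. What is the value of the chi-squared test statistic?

0.028

The 2:1 ratio has 3 parts, so with N = 159 the expected counts are:
  yellow: 159 × 2/3 = 106
  agouti: 159 × 1/3 = 53
χ² = Σ (O − E)² / E
  yellow: (107 − 106)² / 106 = 0.0094
  agouti: (52 − 53)² / 53 = 0.0189
χ² = 0.0094 + 0.0189 = 0.0283 ≈ 0.028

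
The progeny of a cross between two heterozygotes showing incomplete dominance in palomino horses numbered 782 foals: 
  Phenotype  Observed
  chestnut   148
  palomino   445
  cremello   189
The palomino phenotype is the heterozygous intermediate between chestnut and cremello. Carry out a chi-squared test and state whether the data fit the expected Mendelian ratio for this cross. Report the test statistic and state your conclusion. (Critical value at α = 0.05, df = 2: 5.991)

19.215; not consistent

With incomplete dominance, a heterozygote × heterozygote cross gives a 1:2:1 phenotypic ratio.
Under the 1:2:1 hypothesis (Σ ratio = 4, N = 782):
  chestnut: 782 × 1/4 = 195.5
  palomino: 782 × 2/4 = 391
  cremello: 782 × 1/4 = 195.5
χ² = Σ (O − E)² / E
  chestnut: (148 − 195.5)² / 195.5 = 11.5409
  palomino: (445 − 391)² / 391 = 7.4578
  cremello: (189 − 195.5)² / 195.5 = 0.2161
χ² = 11.5409 + 7.4578 + 0.2161 = 19.2148 ≈ 19.215
Degrees of freedom = 3 − 1 = 2; critical value at α = 0.05 is 5.991.
Since 19.215 > 5.991, we reject the null hypothesis — the data do not fit the 1:2:1 ratio.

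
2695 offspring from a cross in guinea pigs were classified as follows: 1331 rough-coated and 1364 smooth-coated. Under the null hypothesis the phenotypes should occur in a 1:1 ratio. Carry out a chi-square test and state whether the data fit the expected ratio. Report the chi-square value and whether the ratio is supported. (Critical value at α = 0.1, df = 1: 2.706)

The 1:1 ratio has 2 parts, so with N = 2695 the expected counts are:
  rough-coated: 2695 × 1/2 = 1347.5
  smooth-coated: 2695 × 1/2 = 1347.5
χ² = Σ (O − E)² / E
  rough-coated: (1331 − 1347.5)² / 1347.5 = 0.2020
  smooth-coated: (1364 − 1347.5)² / 1347.5 = 0.2020
χ² = 0.2020 + 0.2020 = 0.404
Degrees of freedom = 2 − 1 = 1; critical value at α = 0.1 is 2.706.
Since 0.404 < 2.706, we fail to reject the null hypothesis — the data are consistent with the 1:1 ratio.

0.404; consistent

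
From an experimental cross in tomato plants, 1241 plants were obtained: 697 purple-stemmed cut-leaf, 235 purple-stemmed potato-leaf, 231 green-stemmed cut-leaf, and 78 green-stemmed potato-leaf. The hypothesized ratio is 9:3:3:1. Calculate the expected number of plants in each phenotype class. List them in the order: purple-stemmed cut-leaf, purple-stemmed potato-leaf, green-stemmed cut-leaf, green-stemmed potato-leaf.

Under the 9:3:3:1 hypothesis (Σ ratio = 16, N = 1241):
  purple-stemmed cut-leaf: 1241 × 9/16 = 698.0625
  purple-stemmed potato-leaf: 1241 × 3/16 = 232.6875
  green-stemmed cut-leaf: 1241 × 3/16 = 232.6875
  green-stemmed potato-leaf: 1241 × 1/16 = 77.5625

698.0625, 232.6875, 232.6875, 77.5625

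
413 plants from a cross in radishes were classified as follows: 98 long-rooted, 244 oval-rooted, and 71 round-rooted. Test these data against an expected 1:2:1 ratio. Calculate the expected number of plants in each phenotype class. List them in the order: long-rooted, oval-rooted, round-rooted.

103.25, 206.5, 103.25

Expected counts for N = 413 under a 1:2:1 ratio (total parts = 4):
  long-rooted: 413 × 1/4 = 103.25
  oval-rooted: 413 × 2/4 = 206.5
  round-rooted: 413 × 1/4 = 103.25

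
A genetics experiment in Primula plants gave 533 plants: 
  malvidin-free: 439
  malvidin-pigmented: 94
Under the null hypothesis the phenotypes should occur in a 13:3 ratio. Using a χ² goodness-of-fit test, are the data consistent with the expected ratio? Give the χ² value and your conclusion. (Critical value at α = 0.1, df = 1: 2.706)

Expected counts for N = 533 under a 13:3 ratio (total parts = 16):
  malvidin-free: 533 × 13/16 = 433.0625
  malvidin-pigmented: 533 × 3/16 = 99.9375
χ² = Σ (O − E)² / E
  malvidin-free: (439 − 433.0625)² / 433.0625 = 0.0814
  malvidin-pigmented: (94 − 99.9375)² / 99.9375 = 0.3528
χ² = 0.0814 + 0.3528 = 0.4342 ≈ 0.434
Degrees of freedom = 2 − 1 = 1; critical value at α = 0.1 is 2.706.
Since 0.434 < 2.706, we fail to reject the null hypothesis — the data are consistent with the 13:3 ratio.

0.434; consistent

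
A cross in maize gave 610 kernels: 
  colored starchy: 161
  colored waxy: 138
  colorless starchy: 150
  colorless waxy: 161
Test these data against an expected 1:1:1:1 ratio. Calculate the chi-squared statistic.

The 1:1:1:1 ratio has 4 parts, so with N = 610 the expected counts are:
  colored starchy: 610 × 1/4 = 152.5
  colored waxy: 610 × 1/4 = 152.5
  colorless starchy: 610 × 1/4 = 152.5
  colorless waxy: 610 × 1/4 = 152.5
χ² = Σ (O − E)² / E
  colored starchy: (161 − 152.5)² / 152.5 = 0.4738
  colored waxy: (138 − 152.5)² / 152.5 = 1.3787
  colorless starchy: (150 − 152.5)² / 152.5 = 0.0410
  colorless waxy: (161 − 152.5)² / 152.5 = 0.4738
χ² = 0.4738 + 1.3787 + 0.0410 + 0.4738 = 2.3673 ≈ 2.367

2.367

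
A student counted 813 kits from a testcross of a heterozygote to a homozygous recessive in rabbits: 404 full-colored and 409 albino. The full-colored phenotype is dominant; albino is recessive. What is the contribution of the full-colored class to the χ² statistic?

A testcross of a heterozygote (Aa × aa) gives a 1:1 phenotypic ratio.
Under the 1:1 hypothesis (Σ ratio = 2, N = 813):
  full-colored: 813 × 1/2 = 406.5
  albino: 813 × 1/2 = 406.5
Contribution of full-colored: (404 − 406.5)² / 406.5 = 0.0154

0.015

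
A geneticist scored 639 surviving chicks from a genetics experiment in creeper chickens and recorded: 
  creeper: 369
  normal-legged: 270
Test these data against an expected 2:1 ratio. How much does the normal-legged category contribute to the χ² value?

15.254

Expected counts for N = 639 under a 2:1 ratio (total parts = 3):
  creeper: 639 × 2/3 = 426
  normal-legged: 639 × 1/3 = 213
Contribution of normal-legged: (270 − 213)² / 213 = 15.2535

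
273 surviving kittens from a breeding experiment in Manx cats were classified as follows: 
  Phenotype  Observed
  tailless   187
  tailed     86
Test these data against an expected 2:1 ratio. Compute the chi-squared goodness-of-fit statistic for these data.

0.412

Under the 2:1 hypothesis (Σ ratio = 3, N = 273):
  tailless: 273 × 2/3 = 182
  tailed: 273 × 1/3 = 91
χ² = Σ (O − E)² / E
  tailless: (187 − 182)² / 182 = 0.1374
  tailed: (86 − 91)² / 91 = 0.2747
χ² = 0.1374 + 0.2747 = 0.4121 ≈ 0.412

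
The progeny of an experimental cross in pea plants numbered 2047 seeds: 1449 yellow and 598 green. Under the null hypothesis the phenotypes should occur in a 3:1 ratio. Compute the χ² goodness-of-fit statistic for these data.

Under the 3:1 hypothesis (Σ ratio = 4, N = 2047):
  yellow: 2047 × 3/4 = 1535.25
  green: 2047 × 1/4 = 511.75
χ² = Σ (O − E)² / E
  yellow: (1449 − 1535.25)² / 1535.25 = 4.8455
  green: (598 − 511.75)² / 511.75 = 14.5365
χ² = 4.8455 + 14.5365 = 19.382

19.382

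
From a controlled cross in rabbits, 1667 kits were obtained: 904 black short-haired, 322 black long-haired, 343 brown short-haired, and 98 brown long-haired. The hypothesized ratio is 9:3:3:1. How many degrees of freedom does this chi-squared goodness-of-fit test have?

3

A goodness-of-fit test with 4 phenotype classes has df = 4 − 1 = 3.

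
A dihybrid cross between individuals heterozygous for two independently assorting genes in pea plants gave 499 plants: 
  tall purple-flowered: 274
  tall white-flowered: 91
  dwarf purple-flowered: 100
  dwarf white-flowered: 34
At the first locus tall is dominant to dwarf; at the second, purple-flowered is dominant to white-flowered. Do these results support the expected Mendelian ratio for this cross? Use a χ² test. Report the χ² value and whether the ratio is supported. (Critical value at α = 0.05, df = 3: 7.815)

A dihybrid F₂ with independent assortment and complete dominance at both loci gives a 9:3:3:1 phenotypic ratio.
Total ratio parts = 16. Expected numbers out of 499:
  tall purple-flowered: 499 × 9/16 = 280.6875
  tall white-flowered: 499 × 3/16 = 93.5625
  dwarf purple-flowered: 499 × 3/16 = 93.5625
  dwarf white-flowered: 499 × 1/16 = 31.1875
χ² = Σ (O − E)² / E
  tall purple-flowered: (274 − 280.6875)² / 280.6875 = 0.1593
  tall white-flowered: (91 − 93.5625)² / 93.5625 = 0.0702
  dwarf purple-flowered: (100 − 93.5625)² / 93.5625 = 0.4429
  dwarf white-flowered: (34 − 31.1875)² / 31.1875 = 0.2536
χ² = 0.1593 + 0.0702 + 0.4429 + 0.2536 = 0.926
Degrees of freedom = 4 − 1 = 3; critical value at α = 0.05 is 7.815.
Since 0.926 < 7.815, we fail to reject the null hypothesis — the data are consistent with the 9:3:3:1 ratio.

0.926; consistent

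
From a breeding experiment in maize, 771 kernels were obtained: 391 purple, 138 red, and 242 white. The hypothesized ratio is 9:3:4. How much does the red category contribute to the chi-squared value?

Under the 9:3:4 hypothesis (Σ ratio = 16, N = 771):
  purple: 771 × 9/16 = 433.6875
  red: 771 × 3/16 = 144.5625
  white: 771 × 4/16 = 192.75
Contribution of red: (138 − 144.5625)² / 144.5625 = 0.2979

0.298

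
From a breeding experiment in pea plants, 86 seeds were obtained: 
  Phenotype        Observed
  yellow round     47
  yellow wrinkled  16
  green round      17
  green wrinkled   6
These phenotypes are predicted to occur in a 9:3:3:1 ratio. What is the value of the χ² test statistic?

0.160

Expected counts for N = 86 under a 9:3:3:1 ratio (total parts = 16):
  yellow round: 86 × 9/16 = 48.375
  yellow wrinkled: 86 × 3/16 = 16.125
  green round: 86 × 3/16 = 16.125
  green wrinkled: 86 × 1/16 = 5.375
χ² = Σ (O − E)² / E
  yellow round: (47 − 48.375)² / 48.375 = 0.0391
  yellow wrinkled: (16 − 16.125)² / 16.125 = 0.0010
  green round: (17 − 16.125)² / 16.125 = 0.0475
  green wrinkled: (6 − 5.375)² / 5.375 = 0.0727
χ² = 0.0391 + 0.0010 + 0.0475 + 0.0727 = 0.1603 ≈ 0.160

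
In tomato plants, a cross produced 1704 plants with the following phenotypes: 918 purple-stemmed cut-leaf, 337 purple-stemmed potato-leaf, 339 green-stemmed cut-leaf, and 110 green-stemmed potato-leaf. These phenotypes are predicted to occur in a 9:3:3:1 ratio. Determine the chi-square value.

3.975

The 9:3:3:1 ratio has 16 parts, so with N = 1704 the expected counts are:
  purple-stemmed cut-leaf: 1704 × 9/16 = 958.5
  purple-stemmed potato-leaf: 1704 × 3/16 = 319.5
  green-stemmed cut-leaf: 1704 × 3/16 = 319.5
  green-stemmed potato-leaf: 1704 × 1/16 = 106.5
χ² = Σ (O − E)² / E
  purple-stemmed cut-leaf: (918 − 958.5)² / 958.5 = 1.7113
  purple-stemmed potato-leaf: (337 − 319.5)² / 319.5 = 0.9585
  green-stemmed cut-leaf: (339 − 319.5)² / 319.5 = 1.1901
  green-stemmed potato-leaf: (110 − 106.5)² / 106.5 = 0.1150
χ² = 1.7113 + 0.9585 + 1.1901 + 0.1150 = 3.9749 ≈ 3.975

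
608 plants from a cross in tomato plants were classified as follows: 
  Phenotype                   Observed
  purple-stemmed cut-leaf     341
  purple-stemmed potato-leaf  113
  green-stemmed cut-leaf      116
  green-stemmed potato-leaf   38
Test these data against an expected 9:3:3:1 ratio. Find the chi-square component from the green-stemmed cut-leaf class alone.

Under the 9:3:3:1 hypothesis (Σ ratio = 16, N = 608):
  purple-stemmed cut-leaf: 608 × 9/16 = 342
  purple-stemmed potato-leaf: 608 × 3/16 = 114
  green-stemmed cut-leaf: 608 × 3/16 = 114
  green-stemmed potato-leaf: 608 × 1/16 = 38
Contribution of green-stemmed cut-leaf: (116 − 114)² / 114 = 0.0351

0.035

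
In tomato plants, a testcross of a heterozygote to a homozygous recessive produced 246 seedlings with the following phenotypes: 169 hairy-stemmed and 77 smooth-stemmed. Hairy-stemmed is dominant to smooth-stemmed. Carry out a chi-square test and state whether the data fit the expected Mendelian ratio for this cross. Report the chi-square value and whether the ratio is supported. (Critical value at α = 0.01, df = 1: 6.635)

A testcross of a heterozygote (Aa × aa) gives a 1:1 phenotypic ratio.
Under the 1:1 hypothesis (Σ ratio = 2, N = 246):
  hairy-stemmed: 246 × 1/2 = 123
  smooth-stemmed: 246 × 1/2 = 123
χ² = Σ (O − E)² / E
  hairy-stemmed: (169 − 123)² / 123 = 17.2033
  smooth-stemmed: (77 − 123)² / 123 = 17.2033
χ² = 17.2033 + 17.2033 = 34.4066 ≈ 34.407
Degrees of freedom = 2 − 1 = 1; critical value at α = 0.01 is 6.635.
Since 34.407 > 6.635, we reject the null hypothesis — the data do not fit the 1:1 ratio.

34.407; not consistent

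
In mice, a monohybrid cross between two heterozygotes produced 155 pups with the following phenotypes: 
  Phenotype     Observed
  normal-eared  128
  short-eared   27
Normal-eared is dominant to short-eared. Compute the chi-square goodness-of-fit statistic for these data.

4.751

For a monohybrid cross between heterozygotes with complete dominance, the expected phenotypic ratio is 3:1.
Total ratio parts = 4. Expected numbers out of 155:
  normal-eared: 155 × 3/4 = 116.25
  short-eared: 155 × 1/4 = 38.75
χ² = Σ (O − E)² / E
  normal-eared: (128 − 116.25)² / 116.25 = 1.1876
  short-eared: (27 − 38.75)² / 38.75 = 3.5629
χ² = 1.1876 + 3.5629 = 4.7505 ≈ 4.751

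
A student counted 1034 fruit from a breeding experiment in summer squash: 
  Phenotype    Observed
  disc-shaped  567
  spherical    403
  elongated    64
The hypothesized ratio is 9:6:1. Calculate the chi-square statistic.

0.974

Expected counts for N = 1034 under a 9:6:1 ratio (total parts = 16):
  disc-shaped: 1034 × 9/16 = 581.625
  spherical: 1034 × 6/16 = 387.75
  elongated: 1034 × 1/16 = 64.625
χ² = Σ (O − E)² / E
  disc-shaped: (567 − 581.625)² / 581.625 = 0.3677
  spherical: (403 − 387.75)² / 387.75 = 0.5998
  elongated: (64 − 64.625)² / 64.625 = 0.0060
χ² = 0.3677 + 0.5998 + 0.0060 = 0.9735 ≈ 0.974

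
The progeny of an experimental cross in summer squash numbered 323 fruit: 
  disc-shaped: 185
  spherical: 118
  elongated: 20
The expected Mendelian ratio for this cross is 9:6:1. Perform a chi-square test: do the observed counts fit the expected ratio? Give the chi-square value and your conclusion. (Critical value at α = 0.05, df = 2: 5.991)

Expected counts for N = 323 under a 9:6:1 ratio (total parts = 16):
  disc-shaped: 323 × 9/16 = 181.6875
  spherical: 323 × 6/16 = 121.125
  elongated: 323 × 1/16 = 20.1875
χ² = Σ (O − E)² / E
  disc-shaped: (185 − 181.6875)² / 181.6875 = 0.0604
  spherical: (118 − 121.125)² / 121.125 = 0.0806
  elongated: (20 − 20.1875)² / 20.1875 = 0.0017
χ² = 0.0604 + 0.0806 + 0.0017 = 0.1427 ≈ 0.143
Degrees of freedom = 3 − 1 = 2; critical value at α = 0.05 is 5.991.
Since 0.143 < 5.991, we fail to reject the null hypothesis — the data are consistent with the 9:6:1 ratio.

0.143; consistent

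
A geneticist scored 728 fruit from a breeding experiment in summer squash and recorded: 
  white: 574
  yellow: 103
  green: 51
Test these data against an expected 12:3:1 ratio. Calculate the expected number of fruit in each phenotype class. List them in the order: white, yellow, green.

Under the 12:3:1 hypothesis (Σ ratio = 16, N = 728):
  white: 728 × 12/16 = 546
  yellow: 728 × 3/16 = 136.5
  green: 728 × 1/16 = 45.5

546, 136.5, 45.5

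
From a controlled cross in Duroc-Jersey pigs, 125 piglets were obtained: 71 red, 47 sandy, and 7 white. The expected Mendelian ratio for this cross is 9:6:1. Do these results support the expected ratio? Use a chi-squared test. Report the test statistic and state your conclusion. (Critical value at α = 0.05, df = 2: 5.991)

0.092; consistent

Expected counts for N = 125 under a 9:6:1 ratio (total parts = 16):
  red: 125 × 9/16 = 70.3125
  sandy: 125 × 6/16 = 46.875
  white: 125 × 1/16 = 7.8125
χ² = Σ (O − E)² / E
  red: (71 − 70.3125)² / 70.3125 = 0.0067
  sandy: (47 − 46.875)² / 46.875 = 0.0003
  white: (7 − 7.8125)² / 7.8125 = 0.0845
χ² = 0.0067 + 0.0003 + 0.0845 = 0.0915 ≈ 0.092
Degrees of freedom = 3 − 1 = 2; critical value at α = 0.05 is 5.991.
Since 0.092 < 5.991, we fail to reject the null hypothesis — the data are consistent with the 9:6:1 ratio.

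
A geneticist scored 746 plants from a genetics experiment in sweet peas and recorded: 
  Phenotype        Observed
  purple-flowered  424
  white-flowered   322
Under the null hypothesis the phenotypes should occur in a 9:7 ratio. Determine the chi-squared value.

0.104

Expected counts for N = 746 under a 9:7 ratio (total parts = 16):
  purple-flowered: 746 × 9/16 = 419.625
  white-flowered: 746 × 7/16 = 326.375
χ² = Σ (O − E)² / E
  purple-flowered: (424 − 419.625)² / 419.625 = 0.0456
  white-flowered: (322 − 326.375)² / 326.375 = 0.0586
χ² = 0.0456 + 0.0586 = 0.1042 ≈ 0.104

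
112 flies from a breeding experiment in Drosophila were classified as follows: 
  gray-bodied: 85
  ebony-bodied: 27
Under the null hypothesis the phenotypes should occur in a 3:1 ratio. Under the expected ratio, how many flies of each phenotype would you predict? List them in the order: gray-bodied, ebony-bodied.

84, 28

Expected counts for N = 112 under a 3:1 ratio (total parts = 4):
  gray-bodied: 112 × 3/4 = 84
  ebony-bodied: 112 × 1/4 = 28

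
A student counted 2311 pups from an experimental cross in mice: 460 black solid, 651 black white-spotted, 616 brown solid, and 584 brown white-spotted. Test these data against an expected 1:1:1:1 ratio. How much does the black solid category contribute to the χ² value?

Total ratio parts = 4. Expected numbers out of 2311:
  black solid: 2311 × 1/4 = 577.75
  black white-spotted: 2311 × 1/4 = 577.75
  brown solid: 2311 × 1/4 = 577.75
  brown white-spotted: 2311 × 1/4 = 577.75
Contribution of black solid: (460 − 577.75)² / 577.75 = 23.9984

23.998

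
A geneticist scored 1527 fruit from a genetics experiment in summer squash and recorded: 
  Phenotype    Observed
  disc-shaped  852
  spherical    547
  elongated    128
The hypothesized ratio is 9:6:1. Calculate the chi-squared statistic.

12.313

Expected counts for N = 1527 under a 9:6:1 ratio (total parts = 16):
  disc-shaped: 1527 × 9/16 = 858.9375
  spherical: 1527 × 6/16 = 572.625
  elongated: 1527 × 1/16 = 95.4375
χ² = Σ (O − E)² / E
  disc-shaped: (852 − 858.9375)² / 858.9375 = 0.0560
  spherical: (547 − 572.625)² / 572.625 = 1.1467
  elongated: (128 − 95.4375)² / 95.4375 = 11.1101
χ² = 0.0560 + 1.1467 + 11.1101 = 12.3128 ≈ 12.313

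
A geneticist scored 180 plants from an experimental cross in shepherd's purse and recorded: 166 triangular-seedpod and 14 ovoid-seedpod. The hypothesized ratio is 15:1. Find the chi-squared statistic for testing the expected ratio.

0.717

Under the 15:1 hypothesis (Σ ratio = 16, N = 180):
  triangular-seedpod: 180 × 15/16 = 168.75
  ovoid-seedpod: 180 × 1/16 = 11.25
χ² = Σ (O − E)² / E
  triangular-seedpod: (166 − 168.75)² / 168.75 = 0.0448
  ovoid-seedpod: (14 − 11.25)² / 11.25 = 0.6722
χ² = 0.0448 + 0.6722 = 0.717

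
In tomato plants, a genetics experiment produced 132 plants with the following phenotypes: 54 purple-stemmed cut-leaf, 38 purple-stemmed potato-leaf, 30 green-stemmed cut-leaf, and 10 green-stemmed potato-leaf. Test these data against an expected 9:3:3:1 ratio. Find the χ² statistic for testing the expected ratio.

Total ratio parts = 16. Expected numbers out of 132:
  purple-stemmed cut-leaf: 132 × 9/16 = 74.25
  purple-stemmed potato-leaf: 132 × 3/16 = 24.75
  green-stemmed cut-leaf: 132 × 3/16 = 24.75
  green-stemmed potato-leaf: 132 × 1/16 = 8.25
χ² = Σ (O − E)² / E
  purple-stemmed cut-leaf: (54 − 74.25)² / 74.25 = 5.5227
  purple-stemmed potato-leaf: (38 − 24.75)² / 24.75 = 7.0934
  green-stemmed cut-leaf: (30 − 24.75)² / 24.75 = 1.1136
  green-stemmed potato-leaf: (10 − 8.25)² / 8.25 = 0.3712
χ² = 5.5227 + 7.0934 + 1.1136 + 0.3712 = 14.1009 ≈ 14.101

14.101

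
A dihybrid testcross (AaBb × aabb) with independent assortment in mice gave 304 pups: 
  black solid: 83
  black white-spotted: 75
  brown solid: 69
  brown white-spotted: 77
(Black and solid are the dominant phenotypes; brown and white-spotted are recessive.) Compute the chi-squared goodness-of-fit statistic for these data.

A dihybrid testcross with independent assortment gives a 1:1:1:1 ratio.
Expected counts for N = 304 under a 1:1:1:1 ratio (total parts = 4):
  black solid: 304 × 1/4 = 76
  black white-spotted: 304 × 1/4 = 76
  brown solid: 304 × 1/4 = 76
  brown white-spotted: 304 × 1/4 = 76
χ² = Σ (O − E)² / E
  black solid: (83 − 76)² / 76 = 0.6447
  black white-spotted: (75 − 76)² / 76 = 0.0132
  brown solid: (69 − 76)² / 76 = 0.6447
  brown white-spotted: (77 − 76)² / 76 = 0.0132
χ² = 0.6447 + 0.0132 + 0.6447 + 0.0132 = 1.3158 ≈ 1.316

1.316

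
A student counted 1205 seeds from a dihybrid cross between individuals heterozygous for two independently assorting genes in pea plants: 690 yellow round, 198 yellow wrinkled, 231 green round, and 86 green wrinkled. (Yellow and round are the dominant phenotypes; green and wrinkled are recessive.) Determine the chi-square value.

A dihybrid F₂ with independent assortment and complete dominance at both loci gives a 9:3:3:1 phenotypic ratio.
Expected counts for N = 1205 under a 9:3:3:1 ratio (total parts = 16):
  yellow round: 1205 × 9/16 = 677.8125
  yellow wrinkled: 1205 × 3/16 = 225.9375
  green round: 1205 × 3/16 = 225.9375
  green wrinkled: 1205 × 1/16 = 75.3125
χ² = Σ (O − E)² / E
  yellow round: (690 − 677.8125)² / 677.8125 = 0.2191
  yellow wrinkled: (198 − 225.9375)² / 225.9375 = 3.4545
  green round: (231 − 225.9375)² / 225.9375 = 0.1134
  green wrinkled: (86 − 75.3125)² / 75.3125 = 1.5166
χ² = 0.2191 + 3.4545 + 0.1134 + 1.5166 = 5.3036 ≈ 5.304

5.304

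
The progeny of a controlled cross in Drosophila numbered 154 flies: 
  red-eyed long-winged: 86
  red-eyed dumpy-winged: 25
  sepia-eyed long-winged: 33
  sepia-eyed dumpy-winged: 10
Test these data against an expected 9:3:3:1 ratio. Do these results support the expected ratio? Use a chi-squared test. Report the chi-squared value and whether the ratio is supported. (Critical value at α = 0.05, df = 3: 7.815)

Expected counts for N = 154 under a 9:3:3:1 ratio (total parts = 16):
  red-eyed long-winged: 154 × 9/16 = 86.625
  red-eyed dumpy-winged: 154 × 3/16 = 28.875
  sepia-eyed long-winged: 154 × 3/16 = 28.875
  sepia-eyed dumpy-winged: 154 × 1/16 = 9.625
χ² = Σ (O − E)² / E
  red-eyed long-winged: (86 − 86.625)² / 86.625 = 0.0045
  red-eyed dumpy-winged: (25 − 28.875)² / 28.875 = 0.5200
  sepia-eyed long-winged: (33 − 28.875)² / 28.875 = 0.5893
  sepia-eyed dumpy-winged: (10 − 9.625)² / 9.625 = 0.0146
χ² = 0.0045 + 0.5200 + 0.5893 + 0.0146 = 1.1284 ≈ 1.128
Degrees of freedom = 4 − 1 = 3; critical value at α = 0.05 is 7.815.
Since 1.128 < 7.815, we fail to reject the null hypothesis — the data are consistent with the 9:3:3:1 ratio.

1.128; consistent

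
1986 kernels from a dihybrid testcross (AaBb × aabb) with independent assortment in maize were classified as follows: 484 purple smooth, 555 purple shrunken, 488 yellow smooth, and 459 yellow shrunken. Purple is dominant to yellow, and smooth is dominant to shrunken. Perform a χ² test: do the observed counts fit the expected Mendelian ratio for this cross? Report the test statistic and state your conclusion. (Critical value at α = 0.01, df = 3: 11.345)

10.185; consistent

A dihybrid testcross with independent assortment gives a 1:1:1:1 ratio.
Expected counts for N = 1986 under a 1:1:1:1 ratio (total parts = 4):
  purple smooth: 1986 × 1/4 = 496.5
  purple shrunken: 1986 × 1/4 = 496.5
  yellow smooth: 1986 × 1/4 = 496.5
  yellow shrunken: 1986 × 1/4 = 496.5
χ² = Σ (O − E)² / E
  purple smooth: (484 − 496.5)² / 496.5 = 0.3147
  purple shrunken: (555 − 496.5)² / 496.5 = 6.8927
  yellow smooth: (488 − 496.5)² / 496.5 = 0.1455
  yellow shrunken: (459 − 496.5)² / 496.5 = 2.8323
χ² = 0.3147 + 6.8927 + 0.1455 + 2.8323 = 10.1852 ≈ 10.185
Degrees of freedom = 4 − 1 = 3; critical value at α = 0.01 is 11.345.
Since 10.185 < 11.345, we fail to reject the null hypothesis — the data are consistent with the 1:1:1:1 ratio.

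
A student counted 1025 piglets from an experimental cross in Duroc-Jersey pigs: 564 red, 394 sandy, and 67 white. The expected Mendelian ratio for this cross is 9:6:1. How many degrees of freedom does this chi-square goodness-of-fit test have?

2

A goodness-of-fit test with 3 phenotype classes has df = 3 − 1 = 2.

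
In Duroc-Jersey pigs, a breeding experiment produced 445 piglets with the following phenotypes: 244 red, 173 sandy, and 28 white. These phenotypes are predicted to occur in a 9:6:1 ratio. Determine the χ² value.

Under the 9:6:1 hypothesis (Σ ratio = 16, N = 445):
  red: 445 × 9/16 = 250.3125
  sandy: 445 × 6/16 = 166.875
  white: 445 × 1/16 = 27.8125
χ² = Σ (O − E)² / E
  red: (244 − 250.3125)² / 250.3125 = 0.1592
  sandy: (173 − 166.875)² / 166.875 = 0.2248
  white: (28 − 27.8125)² / 27.8125 = 0.0013
χ² = 0.1592 + 0.2248 + 0.0013 = 0.3853 ≈ 0.385

0.385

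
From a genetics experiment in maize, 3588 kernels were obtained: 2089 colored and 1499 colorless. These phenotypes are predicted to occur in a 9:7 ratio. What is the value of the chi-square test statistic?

Expected counts for N = 3588 under a 9:7 ratio (total parts = 16):
  colored: 3588 × 9/16 = 2018.25
  colorless: 3588 × 7/16 = 1569.75
χ² = Σ (O − E)² / E
  colored: (2089 − 2018.25)² / 2018.25 = 2.4801
  colorless: (1499 − 1569.75)² / 1569.75 = 3.1888
χ² = 2.4801 + 3.1888 = 5.6689 ≈ 5.669

5.669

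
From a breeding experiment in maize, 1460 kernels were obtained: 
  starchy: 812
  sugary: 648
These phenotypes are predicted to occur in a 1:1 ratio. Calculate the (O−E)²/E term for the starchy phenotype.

The 1:1 ratio has 2 parts, so with N = 1460 the expected counts are:
  starchy: 1460 × 1/2 = 730
  sugary: 1460 × 1/2 = 730
Contribution of starchy: (812 − 730)² / 730 = 9.2110

9.211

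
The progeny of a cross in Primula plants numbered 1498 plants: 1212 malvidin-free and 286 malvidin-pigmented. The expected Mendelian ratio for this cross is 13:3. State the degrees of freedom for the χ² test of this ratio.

1

A goodness-of-fit test with 2 phenotype classes has df = 2 − 1 = 1.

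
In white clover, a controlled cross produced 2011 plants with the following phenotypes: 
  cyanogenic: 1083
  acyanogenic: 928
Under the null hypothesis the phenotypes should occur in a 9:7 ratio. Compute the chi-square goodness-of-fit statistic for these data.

4.692

Total ratio parts = 16. Expected numbers out of 2011:
  cyanogenic: 2011 × 9/16 = 1131.1875
  acyanogenic: 2011 × 7/16 = 879.8125
χ² = Σ (O − E)² / E
  cyanogenic: (1083 − 1131.1875)² / 1131.1875 = 2.0527
  acyanogenic: (928 − 879.8125)² / 879.8125 = 2.6392
χ² = 2.0527 + 2.6392 = 4.6919 ≈ 4.692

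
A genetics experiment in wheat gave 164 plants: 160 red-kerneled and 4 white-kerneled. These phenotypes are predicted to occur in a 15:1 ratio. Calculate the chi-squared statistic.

Under the 15:1 hypothesis (Σ ratio = 16, N = 164):
  red-kerneled: 164 × 15/16 = 153.75
  white-kerneled: 164 × 1/16 = 10.25
χ² = Σ (O − E)² / E
  red-kerneled: (160 − 153.75)² / 153.75 = 0.2541
  white-kerneled: (4 − 10.25)² / 10.25 = 3.8110
χ² = 0.2541 + 3.8110 = 4.0651 ≈ 4.065

4.065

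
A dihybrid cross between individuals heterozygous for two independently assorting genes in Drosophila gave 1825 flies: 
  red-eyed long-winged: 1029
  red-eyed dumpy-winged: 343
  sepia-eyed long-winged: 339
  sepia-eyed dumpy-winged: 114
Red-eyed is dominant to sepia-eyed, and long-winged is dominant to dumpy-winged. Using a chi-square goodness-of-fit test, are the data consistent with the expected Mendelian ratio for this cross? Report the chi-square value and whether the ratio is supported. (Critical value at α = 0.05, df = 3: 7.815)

0.037; consistent

A dihybrid F₂ with independent assortment and complete dominance at both loci gives a 9:3:3:1 phenotypic ratio.
Expected counts for N = 1825 under a 9:3:3:1 ratio (total parts = 16):
  red-eyed long-winged: 1825 × 9/16 = 1026.5625
  red-eyed dumpy-winged: 1825 × 3/16 = 342.1875
  sepia-eyed long-winged: 1825 × 3/16 = 342.1875
  sepia-eyed dumpy-winged: 1825 × 1/16 = 114.0625
χ² = Σ (O − E)² / E
  red-eyed long-winged: (1029 − 1026.5625)² / 1026.5625 = 0.0058
  red-eyed dumpy-winged: (343 − 342.1875)² / 342.1875 = 0.0019
  sepia-eyed long-winged: (339 − 342.1875)² / 342.1875 = 0.0297
  sepia-eyed dumpy-winged: (114 − 114.0625)² / 114.0625 = 0.0000
χ² = 0.0058 + 0.0019 + 0.0297 + 0.0000 = 0.0374 ≈ 0.037
Degrees of freedom = 4 − 1 = 3; critical value at α = 0.05 is 7.815.
Since 0.037 < 7.815, we fail to reject the null hypothesis — the data are consistent with the 9:3:3:1 ratio.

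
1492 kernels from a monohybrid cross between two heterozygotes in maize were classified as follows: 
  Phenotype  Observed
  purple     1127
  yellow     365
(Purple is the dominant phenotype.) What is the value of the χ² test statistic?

For a monohybrid cross between heterozygotes with complete dominance, the expected phenotypic ratio is 3:1.
The 3:1 ratio has 4 parts, so with N = 1492 the expected counts are:
  purple: 1492 × 3/4 = 1119
  yellow: 1492 × 1/4 = 373
χ² = Σ (O − E)² / E
  purple: (1127 − 1119)² / 1119 = 0.0572
  yellow: (365 − 373)² / 373 = 0.1716
χ² = 0.0572 + 0.1716 = 0.2288 ≈ 0.229

0.229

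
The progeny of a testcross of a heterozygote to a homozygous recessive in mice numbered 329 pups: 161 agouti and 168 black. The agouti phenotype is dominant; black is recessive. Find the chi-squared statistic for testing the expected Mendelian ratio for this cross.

0.149

A testcross of a heterozygote (Aa × aa) gives a 1:1 phenotypic ratio.
Under the 1:1 hypothesis (Σ ratio = 2, N = 329):
  agouti: 329 × 1/2 = 164.5
  black: 329 × 1/2 = 164.5
χ² = Σ (O − E)² / E
  agouti: (161 − 164.5)² / 164.5 = 0.0745
  black: (168 − 164.5)² / 164.5 = 0.0745
χ² = 0.0745 + 0.0745 = 0.149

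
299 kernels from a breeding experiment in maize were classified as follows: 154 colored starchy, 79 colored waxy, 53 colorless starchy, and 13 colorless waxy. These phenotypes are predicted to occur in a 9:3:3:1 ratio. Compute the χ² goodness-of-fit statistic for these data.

12.480

Under the 9:3:3:1 hypothesis (Σ ratio = 16, N = 299):
  colored starchy: 299 × 9/16 = 168.1875
  colored waxy: 299 × 3/16 = 56.0625
  colorless starchy: 299 × 3/16 = 56.0625
  colorless waxy: 299 × 1/16 = 18.6875
χ² = Σ (O − E)² / E
  colored starchy: (154 − 168.1875)² / 168.1875 = 1.1968
  colored waxy: (79 − 56.0625)² / 56.0625 = 9.3847
  colorless starchy: (53 − 56.0625)² / 56.0625 = 0.1673
  colorless waxy: (13 − 18.6875)² / 18.6875 = 1.7310
χ² = 1.1968 + 9.3847 + 0.1673 + 1.7310 = 12.4798 ≈ 12.480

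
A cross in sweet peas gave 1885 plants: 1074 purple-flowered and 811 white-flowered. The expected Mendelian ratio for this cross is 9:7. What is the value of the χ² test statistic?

0.404

Under the 9:7 hypothesis (Σ ratio = 16, N = 1885):
  purple-flowered: 1885 × 9/16 = 1060.3125
  white-flowered: 1885 × 7/16 = 824.6875
χ² = Σ (O − E)² / E
  purple-flowered: (1074 − 1060.3125)² / 1060.3125 = 0.1767
  white-flowered: (811 − 824.6875)² / 824.6875 = 0.2272
χ² = 0.1767 + 0.2272 = 0.4039 ≈ 0.404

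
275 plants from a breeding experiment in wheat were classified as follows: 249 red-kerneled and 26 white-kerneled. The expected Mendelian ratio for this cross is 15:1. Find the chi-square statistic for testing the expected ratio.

4.820

Under the 15:1 hypothesis (Σ ratio = 16, N = 275):
  red-kerneled: 275 × 15/16 = 257.8125
  white-kerneled: 275 × 1/16 = 17.1875
χ² = Σ (O − E)² / E
  red-kerneled: (249 − 257.8125)² / 257.8125 = 0.3012
  white-kerneled: (26 − 17.1875)² / 17.1875 = 4.5184
χ² = 0.3012 + 4.5184 = 4.8196 ≈ 4.820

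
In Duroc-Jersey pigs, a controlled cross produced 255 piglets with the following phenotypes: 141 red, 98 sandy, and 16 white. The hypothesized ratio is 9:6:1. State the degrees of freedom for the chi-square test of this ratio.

2

A goodness-of-fit test with 3 phenotype classes has df = 3 − 1 = 2.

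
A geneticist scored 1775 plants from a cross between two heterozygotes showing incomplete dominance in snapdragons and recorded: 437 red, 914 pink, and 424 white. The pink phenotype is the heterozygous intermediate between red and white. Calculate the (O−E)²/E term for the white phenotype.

0.879

With incomplete dominance, a heterozygote × heterozygote cross gives a 1:2:1 phenotypic ratio.
The 1:2:1 ratio has 4 parts, so with N = 1775 the expected counts are:
  red: 1775 × 1/4 = 443.75
  pink: 1775 × 2/4 = 887.5
  white: 1775 × 1/4 = 443.75
Contribution of white: (424 − 443.75)² / 443.75 = 0.8790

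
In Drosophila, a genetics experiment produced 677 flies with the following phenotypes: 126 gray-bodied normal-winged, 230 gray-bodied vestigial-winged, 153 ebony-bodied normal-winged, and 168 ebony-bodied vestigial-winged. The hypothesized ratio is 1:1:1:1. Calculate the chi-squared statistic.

Total ratio parts = 4. Expected numbers out of 677:
  gray-bodied normal-winged: 677 × 1/4 = 169.25
  gray-bodied vestigial-winged: 677 × 1/4 = 169.25
  ebony-bodied normal-winged: 677 × 1/4 = 169.25
  ebony-bodied vestigial-winged: 677 × 1/4 = 169.25
χ² = Σ (O − E)² / E
  gray-bodied normal-winged: (126 − 169.25)² / 169.25 = 11.0521
  gray-bodied vestigial-winged: (230 − 169.25)² / 169.25 = 21.8054
  ebony-bodied normal-winged: (153 − 169.25)² / 169.25 = 1.5602
  ebony-bodied vestigial-winged: (168 − 169.25)² / 169.25 = 0.0092
χ² = 11.0521 + 21.8054 + 1.5602 + 0.0092 = 34.4269 ≈ 34.427

34.427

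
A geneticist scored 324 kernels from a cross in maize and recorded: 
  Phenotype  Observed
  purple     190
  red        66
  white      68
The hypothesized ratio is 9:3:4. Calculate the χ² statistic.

2.870

Total ratio parts = 16. Expected numbers out of 324:
  purple: 324 × 9/16 = 182.25
  red: 324 × 3/16 = 60.75
  white: 324 × 4/16 = 81
χ² = Σ (O − E)² / E
  purple: (190 − 182.25)² / 182.25 = 0.3296
  red: (66 − 60.75)² / 60.75 = 0.4537
  white: (68 − 81)² / 81 = 2.0864
χ² = 0.3296 + 0.4537 + 2.0864 = 2.8697 ≈ 2.870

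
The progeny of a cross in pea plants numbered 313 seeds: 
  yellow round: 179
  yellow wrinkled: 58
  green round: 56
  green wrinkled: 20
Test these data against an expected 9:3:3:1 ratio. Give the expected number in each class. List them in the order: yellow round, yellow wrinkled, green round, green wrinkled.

The 9:3:3:1 ratio has 16 parts, so with N = 313 the expected counts are:
  yellow round: 313 × 9/16 = 176.0625
  yellow wrinkled: 313 × 3/16 = 58.6875
  green round: 313 × 3/16 = 58.6875
  green wrinkled: 313 × 1/16 = 19.5625

176.0625, 58.6875, 58.6875, 19.5625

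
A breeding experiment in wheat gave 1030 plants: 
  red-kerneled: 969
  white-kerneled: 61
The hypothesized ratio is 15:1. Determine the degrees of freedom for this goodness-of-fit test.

1

A goodness-of-fit test with 2 phenotype classes has df = 2 − 1 = 1.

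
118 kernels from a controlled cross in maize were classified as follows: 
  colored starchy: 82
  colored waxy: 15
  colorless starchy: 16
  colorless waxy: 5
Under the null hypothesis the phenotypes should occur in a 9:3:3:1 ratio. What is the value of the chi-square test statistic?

8.433

Total ratio parts = 16. Expected numbers out of 118:
  colored starchy: 118 × 9/16 = 66.375
  colored waxy: 118 × 3/16 = 22.125
  colorless starchy: 118 × 3/16 = 22.125
  colorless waxy: 118 × 1/16 = 7.375
χ² = Σ (O − E)² / E
  colored starchy: (82 − 66.375)² / 66.375 = 3.6782
  colored waxy: (15 − 22.125)² / 22.125 = 2.2945
  colorless starchy: (16 − 22.125)² / 22.125 = 1.6956
  colorless waxy: (5 − 7.375)² / 7.375 = 0.7648
χ² = 3.6782 + 2.2945 + 1.6956 + 0.7648 = 8.4331 ≈ 8.433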